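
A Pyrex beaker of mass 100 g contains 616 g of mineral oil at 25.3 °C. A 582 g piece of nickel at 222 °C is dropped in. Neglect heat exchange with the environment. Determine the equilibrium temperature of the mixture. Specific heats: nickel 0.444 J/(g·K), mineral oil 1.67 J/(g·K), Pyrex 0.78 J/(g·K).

Let T be the final temperature. ΣQ_i = 0:
582×0.444×(T − 222) + 616×1.67×(T − 25.3) + 100×0.78×(T − 25.3) = 0
(258.41 + 1028.7 + 78) T = 258.41×222 + 1028.7×25.3 + 78×25.3
T = 85367 / 1365.1 = 62.5 °C

T_f ≈ 62.5 °C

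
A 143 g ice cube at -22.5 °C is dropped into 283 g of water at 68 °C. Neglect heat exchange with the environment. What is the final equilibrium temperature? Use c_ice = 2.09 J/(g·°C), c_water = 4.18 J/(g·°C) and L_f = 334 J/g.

Let T be the final temperature. ΣQ_i = 0:
warm ice to 0 °C: 143·2.09·(0 − (-22.5)) = 6724.6; fusion: m_ice L_f = 143·334 = 47762; meltwater 0→T: 143·4.18·T = 597.74 T; water: 1182.9(T − 68)
1780.7 T = 80440 − 54487 = 25953
T ≈ 14.57 °C. Since T > 0 °C, the all-ice-melts assumption holds.

T_f ≈ 14.6 °C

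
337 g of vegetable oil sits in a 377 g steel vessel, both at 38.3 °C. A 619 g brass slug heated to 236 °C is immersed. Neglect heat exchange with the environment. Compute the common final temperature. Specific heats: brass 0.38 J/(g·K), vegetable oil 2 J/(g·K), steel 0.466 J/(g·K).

Energy conservation, ΣQ = 0:
619*0.38*(T − 236) + 337*2*(T − 38.3) + 377*0.466*(T − 38.3) = 0
(235.22 + 674 + 175.68) T = 235.22*236 + 674*38.3 + 175.68*38.3
T ≈ 81.16 °C

T_f ≈ 81.2 °C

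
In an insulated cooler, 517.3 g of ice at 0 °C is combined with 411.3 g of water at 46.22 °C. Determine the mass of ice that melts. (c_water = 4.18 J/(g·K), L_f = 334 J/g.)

Cooling the water to 0 °C releases 411.3·4.18·46.22 = 79463 J.
Fully melting the ice requires m_ice L_f = 517.3·334 = 172778 J.
That's not enough to melt it all — equilibrium is at 0 °C with ice remaining.
m_melt = 79463 / L_f = 237.9 g.

m_melted ≈ 238 g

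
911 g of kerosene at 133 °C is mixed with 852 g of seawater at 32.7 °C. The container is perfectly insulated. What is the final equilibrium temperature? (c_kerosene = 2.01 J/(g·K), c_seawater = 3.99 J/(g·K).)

T_f ≈ 67.8 °C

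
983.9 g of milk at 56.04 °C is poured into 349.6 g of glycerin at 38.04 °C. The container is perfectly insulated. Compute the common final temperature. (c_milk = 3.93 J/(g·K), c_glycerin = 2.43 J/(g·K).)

T_f = Σ m_i c_i T_i / Σ m_i c_i:
T_f = (3866.7·56.04 + 849.53·38.04) / (3866.7 + 849.53)
    = 249007 / 4716.3 ≈ 52.80 °C

T_f ≈ 52.8 °C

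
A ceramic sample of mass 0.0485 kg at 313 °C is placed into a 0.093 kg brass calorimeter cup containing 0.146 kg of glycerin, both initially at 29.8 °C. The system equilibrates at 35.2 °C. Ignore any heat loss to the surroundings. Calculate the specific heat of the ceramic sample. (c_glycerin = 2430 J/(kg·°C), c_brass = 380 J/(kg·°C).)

c ≈ 156 J/(kg·°C)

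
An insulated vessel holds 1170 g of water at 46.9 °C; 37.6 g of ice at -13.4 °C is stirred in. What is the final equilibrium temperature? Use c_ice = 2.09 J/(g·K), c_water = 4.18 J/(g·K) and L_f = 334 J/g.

T_f ≈ 42.7 °C

Heat gained plus heat lost sum to zero:
warm ice to 0 °C: 37.6·2.09·(0 − (-13.4)) = 1053; latent heat to melt: 37.6·334 = 12558; warm the meltwater: 157.17 T; water: 4890.6(T − 46.9)
5047.8 T = 229369 − 13611 = 215758
T ≈ 42.74 °C — above 0 °C, consistent with complete melting.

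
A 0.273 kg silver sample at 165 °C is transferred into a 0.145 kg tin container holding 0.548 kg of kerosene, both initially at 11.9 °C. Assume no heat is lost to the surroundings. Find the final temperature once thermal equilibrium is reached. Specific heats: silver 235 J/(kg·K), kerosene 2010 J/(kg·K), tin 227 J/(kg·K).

Net heat exchanged in the isolated system is zero:
0.273×235×(T − 165) + 0.548×2010×(T − 11.9) + 0.145×227×(T − 11.9) = 0
64.16(T − 165) + 1101.5(T − 11.9) + 32.91(T − 11.9) = 0
1198.5 T = 24085
T = 24085 / 1198.5 = 20.1 °C

T_f ≈ 20.1 °C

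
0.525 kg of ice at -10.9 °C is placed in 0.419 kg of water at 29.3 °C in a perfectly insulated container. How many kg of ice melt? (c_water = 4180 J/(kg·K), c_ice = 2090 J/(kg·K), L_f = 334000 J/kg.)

m_melted ≈ 0.118 kg

Water can give up m c ΔT = 0.419·4180·29.3 = 51317 J before reaching 0 °C.
Warming the ice to 0 °C takes 0.525·2090·10.9 = 11960 J, leaving 39357 J for melting.
Melting all 0.525 kg of ice would need 0.525·334000 = 175350 J.
Since 39357 < 175350 J, not all the ice melts; equilibrium is at 0 °C.
m_melt = 39357 / L_f = 0.1178 kg.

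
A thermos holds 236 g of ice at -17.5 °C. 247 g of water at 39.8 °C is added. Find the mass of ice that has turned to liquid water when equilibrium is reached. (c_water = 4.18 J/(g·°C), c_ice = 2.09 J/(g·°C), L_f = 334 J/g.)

m_melted ≈ 97.2 g

Heat available from the water dropping to 0 °C: 247×4.18×39.8 = 41092 J.
Of that, 236×2.09×17.5 = 8631.7 J goes to bring the ice to 0 °C, leaving 32460 J.
Fully melting the ice requires m_ice L_f = 236×334 = 78824 J.
32460 J < 78824 J, so only part of the ice melts and the system sits at 0 °C.
m_melted×334 = 32460  ⇒  m_melted ≈ 97.19 g.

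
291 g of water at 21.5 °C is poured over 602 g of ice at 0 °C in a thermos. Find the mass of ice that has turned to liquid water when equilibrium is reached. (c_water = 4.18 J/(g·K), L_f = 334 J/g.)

Cooling the water to 0 °C releases 291·4.18·21.5 = 26152 J.
Melting all 602 g of ice would need 602·334 = 201068 J.
26152 J < 201068 J, so only part of the ice melts and the system sits at 0 °C.
m_melted·334 = 26152  ⇒  m_melted ≈ 78.3 g.

m_melted ≈ 78.3 g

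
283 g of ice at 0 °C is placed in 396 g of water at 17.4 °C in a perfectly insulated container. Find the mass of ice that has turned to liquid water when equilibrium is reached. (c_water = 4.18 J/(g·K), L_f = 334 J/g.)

Water can give up m c ΔT = 396·4.18·17.4 = 28802 J before reaching 0 °C.
To melt every bit of ice: 283·334 = 94522 J.
That's not enough to melt it all — equilibrium is at 0 °C with ice remaining.
Mass melted = 28802/334 ≈ 86.23 g.

m_melted ≈ 86.2 g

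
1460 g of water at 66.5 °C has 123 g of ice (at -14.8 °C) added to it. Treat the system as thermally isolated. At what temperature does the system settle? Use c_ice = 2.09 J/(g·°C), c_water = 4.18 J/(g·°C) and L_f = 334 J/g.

Energy balance with sensible and latent terms:
ice -14.8→0 °C: 123·2.09·14.8 = 3804.6; latent heat to melt: 123·334 = 41082; warm the meltwater: 514.14 T; water cools: 1460·4.18·(T − 66.5) = 6102.8(T − 66.5)
6616.9 T = 405836 − 44887 = 360950
T ≈ 54.55 °C (positive, so assuming full melt was valid).

T_f ≈ 54.5 °C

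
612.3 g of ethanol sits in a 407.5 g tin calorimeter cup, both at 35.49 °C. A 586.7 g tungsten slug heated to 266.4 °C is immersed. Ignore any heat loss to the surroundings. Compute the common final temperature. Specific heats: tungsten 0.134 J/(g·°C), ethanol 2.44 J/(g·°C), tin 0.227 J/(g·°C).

Let T be the final temperature. ΣQ_i = 0:
586.7×0.134×(T − 266.4) + 612.3×2.44×(T − 35.49) + 407.5×0.227×(T − 35.49) = 0
78.62(T − 266.4) + 1494(T − 35.49) + 92.5(T − 35.49) = 0
1665.1 T = 77249
T = 77249 / 1665.1 = 46.4 °C

T_f ≈ 46.4 °C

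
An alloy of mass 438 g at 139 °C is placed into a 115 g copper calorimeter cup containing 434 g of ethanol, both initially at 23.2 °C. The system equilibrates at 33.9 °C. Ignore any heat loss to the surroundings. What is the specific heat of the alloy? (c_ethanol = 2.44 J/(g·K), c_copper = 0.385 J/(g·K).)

c ≈ 0.256 J/(g·K)

Energy conservation, ΣQ = 0:
438·c·(33.9 − 139) + 434·2.44·(33.9 − 23.2) + 115·0.385·(33.9 − 23.2) = 0
-46034 c = -11805
c = -11805/-46034 ≈ 0.2564 J/(g·K)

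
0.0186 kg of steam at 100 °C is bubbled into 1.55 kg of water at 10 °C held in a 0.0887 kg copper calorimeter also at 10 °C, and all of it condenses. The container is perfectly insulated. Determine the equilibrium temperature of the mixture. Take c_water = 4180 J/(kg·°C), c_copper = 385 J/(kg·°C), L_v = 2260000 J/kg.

T_f ≈ 17.4 °C

Conservation of energy gives ΣQ = 0:
latent heat released on condensation: 0.0186×2260000 = 42036; condensed water 100 °C→T: 77.75(T − 100); original water: 6479(T − 10); copper cup: 0.0887×385×(T − 10) = 34.15(T − 10)
6590.9 T = 42036 + 7774.8 + 65131 = 114942
T ≈ 17.44 °C (< 100 °C, so full condensation is consistent).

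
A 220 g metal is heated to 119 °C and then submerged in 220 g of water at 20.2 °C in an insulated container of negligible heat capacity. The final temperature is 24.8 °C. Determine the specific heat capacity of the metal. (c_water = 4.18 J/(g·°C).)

c ≈ 0.204 J/(g·°C)

Heat lost by the metal = heat gained by the water:
220×c×(119 − 24.8) = 220×4.18×(24.8 − 20.2)
20724 c = 4230.2  ⇒  c ≈ 0.2041 J/(g·°C)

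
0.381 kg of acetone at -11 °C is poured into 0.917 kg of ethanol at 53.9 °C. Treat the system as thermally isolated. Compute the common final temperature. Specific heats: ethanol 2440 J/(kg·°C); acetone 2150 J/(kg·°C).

T_f ≈ 36.5 °C

T_f is the heat-capacity-weighted average of the initial temperatures:
T_f = (2237.5*53.9 + 819.15*(-11)) / (2237.5 + 819.15)
    = 111590 / 3056.6 ≈ 36.51 °C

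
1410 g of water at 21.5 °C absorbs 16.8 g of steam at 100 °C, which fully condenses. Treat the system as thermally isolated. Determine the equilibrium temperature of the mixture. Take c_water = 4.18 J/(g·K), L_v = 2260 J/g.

T_f ≈ 28.8 °C

Let T be the final temperature. ΣQ_i = 0:
condense steam: −16.8×2260 = −37968; condensed water 100 °C→T: 70.22(T − 100); water warms: 1410×4.18×(T − 21.5) = 5893.8(T − 21.5)
5964 T = 37968 + 7022.4 + 126717 = 171707
T ≈ 28.79 °C, under the boiling point, so the assumption holds.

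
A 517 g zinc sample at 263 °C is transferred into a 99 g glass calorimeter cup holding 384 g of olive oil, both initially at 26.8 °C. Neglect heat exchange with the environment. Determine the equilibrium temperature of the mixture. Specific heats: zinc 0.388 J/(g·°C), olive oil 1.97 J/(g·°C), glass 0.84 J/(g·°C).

T_f is the heat-capacity-weighted average of the initial temperatures:
T_f = (200.6·263 + 756.48·26.8 + 83.16·26.8) / (200.6 + 756.48 + 83.16)
    = 75259 / 1040.2 ≈ 72.35 °C

T_f ≈ 72.3 °C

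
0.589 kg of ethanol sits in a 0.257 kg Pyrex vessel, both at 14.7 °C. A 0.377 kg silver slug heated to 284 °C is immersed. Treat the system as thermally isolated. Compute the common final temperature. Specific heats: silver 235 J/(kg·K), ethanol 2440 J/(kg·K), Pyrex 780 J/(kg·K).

Energy conservation, ΣQ = 0:
0.377*235*(T − 284) + 0.589*2440*(T − 14.7) + 0.257*780*(T − 14.7) = 0
1726.2 T = 49234
T = 49234/1726.2 ≈ 28.52 °C

T_f ≈ 28.5 °C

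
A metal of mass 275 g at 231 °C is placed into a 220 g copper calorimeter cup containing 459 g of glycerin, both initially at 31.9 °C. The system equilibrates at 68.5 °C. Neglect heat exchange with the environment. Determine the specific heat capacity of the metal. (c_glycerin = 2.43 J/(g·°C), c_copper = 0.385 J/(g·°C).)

Net heat exchanged in the isolated system is zero:
275·c·(68.5 − 231) + 459·2.43·(68.5 − 31.9) + 220·0.385·(68.5 − 31.9) = 0
-44688 c = -43923
c = -43923/-44688 ≈ 0.9829 J/(g·°C)

c ≈ 0.983 J/(g·°C)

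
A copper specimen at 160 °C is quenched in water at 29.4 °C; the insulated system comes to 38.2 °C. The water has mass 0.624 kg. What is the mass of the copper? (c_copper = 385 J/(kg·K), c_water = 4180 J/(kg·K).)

m ≈ 0.489 kg

Heat lost by the copper = heat gained by the water:
m×385×(160 − 38.2) = 0.624×4180×(38.2 − 29.4)
46893 m = 22953  ⇒  m ≈ 0.4895 kg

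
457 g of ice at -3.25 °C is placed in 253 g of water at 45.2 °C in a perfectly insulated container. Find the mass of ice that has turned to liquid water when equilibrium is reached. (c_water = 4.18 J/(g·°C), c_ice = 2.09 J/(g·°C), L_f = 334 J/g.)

m_melted ≈ 134 g

Water can give up m c ΔT = 253×4.18×45.2 = 47801 J before reaching 0 °C.
Of that, 457×2.09×3.25 = 3104.2 J goes to bring the ice to 0 °C, leaving 44697 J.
Fully melting the ice requires m_ice L_f = 457×334 = 152638 J.
Since 44697 < 152638 J, not all the ice melts; equilibrium is at 0 °C.
Mass melted = 44697/334 ≈ 133.8 g.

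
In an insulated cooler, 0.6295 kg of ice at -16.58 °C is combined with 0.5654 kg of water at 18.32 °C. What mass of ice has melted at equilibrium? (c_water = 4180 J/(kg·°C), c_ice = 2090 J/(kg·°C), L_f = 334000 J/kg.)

Cooling the water to 0 °C releases 0.5654×4180×18.32 = 43297 J.
Warming the ice to 0 °C takes 0.6295×2090×16.58 = 21814 J, leaving 21483 J for melting.
Melting all 0.6295 kg of ice would need 0.6295×334000 = 210253 J.
21483 J < 210253 J, so only part of the ice melts and the system sits at 0 °C.
m_melted×334000 = 21483  ⇒  m_melted ≈ 0.06432 kg.

m_melted ≈ 0.0643 kg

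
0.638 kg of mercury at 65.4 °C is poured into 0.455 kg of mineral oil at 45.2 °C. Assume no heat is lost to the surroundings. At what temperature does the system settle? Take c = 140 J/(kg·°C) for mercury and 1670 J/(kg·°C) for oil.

|Q_mercury| = |Q_oil|:
0.638*140*(65.4 − T) = 0.455*1670*(T − 45.2)
89.32(65.4 − T) = 759.85(T − 45.2)
849.17 T = 40187  ⇒  T ≈ 47.32 °C

T_f ≈ 47.3 °C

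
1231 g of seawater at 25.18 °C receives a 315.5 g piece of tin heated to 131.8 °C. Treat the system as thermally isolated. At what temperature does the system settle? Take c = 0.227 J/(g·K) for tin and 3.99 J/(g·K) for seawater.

T_f = Σ m_i c_i T_i / Σ m_i c_i:
T_f = (71.62×131.8 + 4911.7×25.18) / (71.62 + 4911.7)
    = 133116 / 4983.3 ≈ 26.71 °C

T_f ≈ 26.7 °C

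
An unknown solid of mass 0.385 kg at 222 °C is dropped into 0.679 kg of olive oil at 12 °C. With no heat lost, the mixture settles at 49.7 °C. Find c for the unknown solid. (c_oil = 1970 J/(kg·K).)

Setting the total heat transfer to zero:
0.385·c·(49.7 − 222) + 0.679·1970·(49.7 − 12) = 0
-66.34 c = -50429
c = -50429/-66.34 ≈ 760.2 J/(kg·K)

c ≈ 760 J/(kg·K)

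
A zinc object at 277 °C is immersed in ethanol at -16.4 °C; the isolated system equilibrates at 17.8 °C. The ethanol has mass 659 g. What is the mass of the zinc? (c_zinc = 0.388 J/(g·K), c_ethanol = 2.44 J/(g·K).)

|Q_zinc| = |Q_ethanol|:
m·0.388·(277 − 17.8) = 659·2.44·(17.8 − (-16.4))
100.57 m = 54992  ⇒  m ≈ 546.8 g

m ≈ 547 g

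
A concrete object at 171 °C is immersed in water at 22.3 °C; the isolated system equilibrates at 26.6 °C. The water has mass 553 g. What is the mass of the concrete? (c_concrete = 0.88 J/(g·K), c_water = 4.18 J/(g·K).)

|Q_concrete| = |Q_water|:
m·0.88·(171 − 26.6) = 553·4.18·(26.6 − 22.3)
127.07 m = 9939.6  ⇒  m ≈ 78.22 g

m ≈ 78.2 g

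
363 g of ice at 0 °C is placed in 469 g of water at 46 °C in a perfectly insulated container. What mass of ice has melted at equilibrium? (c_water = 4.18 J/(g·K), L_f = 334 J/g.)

m_melted ≈ 270 g

Heat available from the water dropping to 0 °C: 469·4.18·46 = 90179 J.
To melt every bit of ice: 363·334 = 121242 J.
90179 J < 121242 J, so only part of the ice melts and the system sits at 0 °C.
m_melt = 90179 / L_f = 270 g.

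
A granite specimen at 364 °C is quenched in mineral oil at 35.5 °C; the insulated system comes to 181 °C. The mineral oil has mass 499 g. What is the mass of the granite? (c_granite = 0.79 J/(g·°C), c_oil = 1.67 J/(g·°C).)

m ≈ 839 g

|Q_granite| = |Q_oil|:
m·0.79·(364 − 181) = 499·1.67·(181 − 35.5)
144.57 m = 121250  ⇒  m ≈ 838.7 g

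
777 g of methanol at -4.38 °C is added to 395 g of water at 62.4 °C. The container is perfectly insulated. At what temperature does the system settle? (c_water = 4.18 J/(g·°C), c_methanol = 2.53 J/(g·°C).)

T_f ≈ 26.1 °C

Taking heat into each body as positive, Σ m c ΔT = 0:
395·4.18·(T − 62.4) + 777·2.53·(T − (-4.38)) = 0
3616.9 T = 94418
T = 94418 / 3616.9 = 26.1 °C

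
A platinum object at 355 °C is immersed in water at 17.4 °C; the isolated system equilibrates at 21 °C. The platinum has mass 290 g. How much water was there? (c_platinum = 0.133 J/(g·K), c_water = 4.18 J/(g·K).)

Heat lost by the platinum = heat gained by the water:
290×0.133×(355 − 21) = m×4.18×(21 − 17.4)
15.05 m = 12882  ⇒  m ≈ 856.1 g

m ≈ 856 g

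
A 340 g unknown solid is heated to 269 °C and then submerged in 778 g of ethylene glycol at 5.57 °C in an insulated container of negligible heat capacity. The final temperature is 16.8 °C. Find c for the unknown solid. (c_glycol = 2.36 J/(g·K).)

Heat lost by the unknown solid = heat gained by the glycol:
340·c·(269 − 16.8) = 778·2.36·(16.8 − 5.57)
85748 c = 20619  ⇒  c ≈ 0.2405 J/(g·K)

c ≈ 0.24 J/(g·K)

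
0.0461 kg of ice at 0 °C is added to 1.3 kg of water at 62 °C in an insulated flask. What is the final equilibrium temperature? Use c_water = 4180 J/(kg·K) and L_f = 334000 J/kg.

Conservation of energy gives ΣQ = 0:
latent heat to melt: 0.0461·334000 = 15397
  warm the meltwater: 192.7 T
  water cools: 1.3·4180·(T − 62) = 5434(T − 62)
5626.7 T = 336908 − 15397 = 321511
T ≈ 57.14 °C. Since T > 0 °C, the all-ice-melts assumption holds.

T_f ≈ 57.1 °C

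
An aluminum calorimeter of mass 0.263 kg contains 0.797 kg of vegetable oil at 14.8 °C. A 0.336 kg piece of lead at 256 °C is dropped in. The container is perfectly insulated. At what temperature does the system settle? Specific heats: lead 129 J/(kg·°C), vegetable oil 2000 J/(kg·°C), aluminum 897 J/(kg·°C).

T_f ≈ 20.4 °C

Taking heat into each body as positive, Σ m c ΔT = 0:
0.336×129×(T − 256) + 0.797×2000×(T − 14.8) + 0.263×897×(T − 14.8) = 0
43.34(T − 256) + 1594(T − 14.8) + 235.91(T − 14.8) = 0
1873.3 T = 38179
T ≈ 20.38 °C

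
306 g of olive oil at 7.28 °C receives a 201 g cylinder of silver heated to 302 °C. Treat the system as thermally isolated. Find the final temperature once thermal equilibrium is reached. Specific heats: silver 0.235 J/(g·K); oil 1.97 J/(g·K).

T_f ≈ 28.7 °C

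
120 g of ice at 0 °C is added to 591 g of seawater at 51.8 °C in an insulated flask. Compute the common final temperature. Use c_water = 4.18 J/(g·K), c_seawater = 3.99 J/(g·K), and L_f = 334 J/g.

Energy balance with sensible and latent terms:
melt ice: 120×334 = 40080; warm the meltwater: 501.6 T; seawater: 2358.1(T − 51.8)
2859.7 T = 122149 − 40080 = 82069
T ≈ 28.70 °C (positive, so assuming full melt was valid).

T_f ≈ 28.7 °C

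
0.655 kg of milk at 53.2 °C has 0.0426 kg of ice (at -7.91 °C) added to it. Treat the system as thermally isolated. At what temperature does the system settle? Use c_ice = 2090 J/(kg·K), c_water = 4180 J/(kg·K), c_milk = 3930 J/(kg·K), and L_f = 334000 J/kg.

T_f ≈ 44.3 °C

Sum of m c ΔT and latent-heat terms is zero:
ice -7.91→0 °C: 0.0426·2090·7.91 = 704.26
  latent heat to melt: 0.0426·334000 = 14228
  warm the meltwater: 178.07 T
  milk cools: 0.655·3930·(T − 53.2) = 2574.2(T − 53.2)
2752.2 T = 136945 − 14933 = 122012
T ≈ 44.33 °C. Since T > 0 °C, the all-ice-melts assumption holds.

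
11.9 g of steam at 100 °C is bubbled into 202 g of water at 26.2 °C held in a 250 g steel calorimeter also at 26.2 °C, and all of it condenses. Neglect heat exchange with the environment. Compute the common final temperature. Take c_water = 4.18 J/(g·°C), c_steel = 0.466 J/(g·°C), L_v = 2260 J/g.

Setting the total heat transfer to zero:
condense steam: −11.9×2260 = −26894; condensed water 100 °C→T: 49.74(T − 100); water warms: 202×4.18×(T − 26.2) = 844.36(T − 26.2); cup: 116.5(T − 26.2)
1010.6 T = 26894 + 4974.2 + 25175 = 57043
T ≈ 56.44 °C, under the boiling point, so the assumption holds.

T_f ≈ 56.4 °C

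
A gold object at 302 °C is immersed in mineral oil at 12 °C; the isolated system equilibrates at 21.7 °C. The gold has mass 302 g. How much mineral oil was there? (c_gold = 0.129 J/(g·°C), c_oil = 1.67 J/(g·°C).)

m ≈ 674 g

Heat lost by the gold = heat gained by the oil:
302·0.129·(302 − 21.7) = m·1.67·(21.7 − 12)
16.2 m = 10920  ⇒  m ≈ 674.1 g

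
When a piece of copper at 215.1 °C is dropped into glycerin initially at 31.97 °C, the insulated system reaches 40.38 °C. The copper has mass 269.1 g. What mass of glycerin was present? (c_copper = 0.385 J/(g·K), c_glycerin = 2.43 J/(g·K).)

Conservation of energy gives ΣQ = 0:
269.1·0.385·(40.38 − 215.1) + m·2.43·(40.38 − 31.97) = 0
20.44 m = 18102
m = 18102/20.44 ≈ 885.8 g

m ≈ 886 g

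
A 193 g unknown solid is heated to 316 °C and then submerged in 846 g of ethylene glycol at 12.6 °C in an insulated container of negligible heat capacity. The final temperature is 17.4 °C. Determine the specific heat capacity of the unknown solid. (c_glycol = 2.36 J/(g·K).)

c ≈ 0.166 J/(g·K)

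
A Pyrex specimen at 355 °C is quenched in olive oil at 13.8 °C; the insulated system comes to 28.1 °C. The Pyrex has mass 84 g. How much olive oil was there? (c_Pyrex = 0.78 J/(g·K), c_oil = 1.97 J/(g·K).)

Heat lost by the Pyrex = heat gained by the oil:
84·0.78·(355 − 28.1) = m·1.97·(28.1 − 13.8)
28.17 m = 21418  ⇒  m ≈ 760.3 g

m ≈ 760 g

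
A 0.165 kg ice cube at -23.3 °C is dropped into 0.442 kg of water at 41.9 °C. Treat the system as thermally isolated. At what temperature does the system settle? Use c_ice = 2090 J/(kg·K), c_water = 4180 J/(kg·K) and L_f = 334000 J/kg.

Conservation of energy gives ΣQ = 0:
ice -23.3→0 °C: 0.165·2090·23.3 = 8035; melt ice: 0.165·334000 = 55110; warm the meltwater: 689.7 T; water cools: 0.442·4180·(T − 41.9) = 1847.6(T − 41.9)
2537.3 T = 77413 − 63145 = 14268
T ≈ 5.62 °C. Since T > 0 °C, the all-ice-melts assumption holds.

T_f ≈ 5.6 °C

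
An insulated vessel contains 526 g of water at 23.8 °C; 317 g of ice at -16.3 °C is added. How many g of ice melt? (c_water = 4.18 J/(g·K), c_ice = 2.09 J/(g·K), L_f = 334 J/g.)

Water can give up m c ΔT = 526×4.18×23.8 = 52329 J before reaching 0 °C.
Warming the ice to 0 °C takes 317×2.09×16.3 = 10799 J, leaving 41529 J for melting.
Fully melting the ice requires m_ice L_f = 317×334 = 105878 J.
Since 41529 < 105878 J, not all the ice melts; equilibrium is at 0 °C.
m_melt = 41529 / L_f = 124.3 g.

m_melted ≈ 124 g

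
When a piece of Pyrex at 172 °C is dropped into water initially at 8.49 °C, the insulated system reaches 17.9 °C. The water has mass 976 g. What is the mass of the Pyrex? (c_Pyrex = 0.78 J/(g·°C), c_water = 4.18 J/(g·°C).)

m ≈ 319 g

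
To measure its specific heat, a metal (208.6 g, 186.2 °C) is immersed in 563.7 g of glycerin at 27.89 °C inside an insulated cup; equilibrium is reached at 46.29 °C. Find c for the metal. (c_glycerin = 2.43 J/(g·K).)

c ≈ 0.864 J/(g·K)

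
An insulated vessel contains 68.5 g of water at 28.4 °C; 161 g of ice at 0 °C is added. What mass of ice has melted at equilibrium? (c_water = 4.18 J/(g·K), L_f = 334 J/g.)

Heat available from the water dropping to 0 °C: 68.5·4.18·28.4 = 8131.8 J.
Fully melting the ice requires m_ice L_f = 161·334 = 53774 J.
8131.8 J < 53774 J, so only part of the ice melts and the system sits at 0 °C.
m_melt = 8131.8 / L_f = 24.35 g.

m_melted ≈ 24.3 g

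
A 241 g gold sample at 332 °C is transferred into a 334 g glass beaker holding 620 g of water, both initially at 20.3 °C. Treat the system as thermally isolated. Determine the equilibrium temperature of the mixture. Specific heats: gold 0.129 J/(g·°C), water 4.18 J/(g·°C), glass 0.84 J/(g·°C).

T_f ≈ 23.6 °C

Net heat exchanged in the isolated system is zero:
241·0.129·(T − 332) + 620·4.18·(T − 20.3) + 334·0.84·(T − 20.3) = 0
31.09(T − 332) + 2591.6(T − 20.3) + 280.56(T − 20.3) = 0
(31.09 + 2591.6 + 280.56) T = 31.09·332 + 2591.6·20.3 + 280.56·20.3
T = 68626 / 2903.2 = 23.6 °C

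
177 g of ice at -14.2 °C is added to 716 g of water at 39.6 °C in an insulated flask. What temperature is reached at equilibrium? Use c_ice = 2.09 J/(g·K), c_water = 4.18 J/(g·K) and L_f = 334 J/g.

T_f ≈ 14.5 °C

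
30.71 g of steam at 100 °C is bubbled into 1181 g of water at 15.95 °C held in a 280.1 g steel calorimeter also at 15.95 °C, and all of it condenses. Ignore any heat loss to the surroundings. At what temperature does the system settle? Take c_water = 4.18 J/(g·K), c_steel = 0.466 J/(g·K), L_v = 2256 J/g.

Net heat exchanged in the isolated system is zero:
condense steam: −30.71·2256 = −69282
  condensate cools 100→T: 30.71·4.18·(T − 100) = 128.37(T − 100)
  original water: 4936.6(T − 15.95)
  steel cup: 280.1·0.466·(T − 15.95) = 130.53(T − 15.95)
5195.5 T = 69282 + 12837 + 80820 = 162939
T ≈ 31.36 °C (< 100 °C, so full condensation is consistent).

T_f ≈ 31.4 °C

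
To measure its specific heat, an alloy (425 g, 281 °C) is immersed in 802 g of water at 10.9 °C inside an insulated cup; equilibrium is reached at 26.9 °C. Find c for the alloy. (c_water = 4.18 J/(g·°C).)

c ≈ 0.497 J/(g·°C)

m_s c (T_s − T_f) = m_water c_water (T_f − T_0):
425×c×(281 − 26.9) = 802×4.18×(26.9 − 10.9)
107992 c = 53638  ⇒  c ≈ 0.4967 J/(g·°C)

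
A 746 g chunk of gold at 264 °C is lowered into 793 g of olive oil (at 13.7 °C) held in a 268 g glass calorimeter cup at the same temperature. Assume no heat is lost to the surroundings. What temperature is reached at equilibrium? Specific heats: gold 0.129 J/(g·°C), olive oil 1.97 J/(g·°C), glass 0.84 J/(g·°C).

T_f ≈ 26.5 °C

Setting the total heat transfer to zero:
746×0.129×(T − 264) + 793×1.97×(T − 13.7) + 268×0.84×(T − 13.7) = 0
96.23(T − 264) + 1562.2(T − 13.7) + 225.12(T − 13.7) = 0
(96.23 + 1562.2 + 225.12) T = 96.23×264 + 1562.2×13.7 + 225.12×13.7
T = 49892 / 1883.6 = 26.5 °C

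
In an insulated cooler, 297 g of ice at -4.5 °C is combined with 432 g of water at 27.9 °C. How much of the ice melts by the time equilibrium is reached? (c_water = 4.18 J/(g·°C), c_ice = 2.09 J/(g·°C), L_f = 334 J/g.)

m_melted ≈ 142 g

Cooling the water to 0 °C releases 432×4.18×27.9 = 50381 J.
Of that, 297×2.09×4.5 = 2793.3 J goes to bring the ice to 0 °C, leaving 47587 J.
Fully melting the ice requires m_ice L_f = 297×334 = 99198 J.
47587 J < 99198 J, so only part of the ice melts and the system sits at 0 °C.
m_melt = 47587 / L_f = 142.5 g.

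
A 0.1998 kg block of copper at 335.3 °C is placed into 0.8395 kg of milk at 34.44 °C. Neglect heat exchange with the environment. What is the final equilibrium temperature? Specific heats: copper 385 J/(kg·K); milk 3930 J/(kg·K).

Heat gained plus heat lost sum to zero:
0.1998·385·(T − 335.3) + 0.8395·3930·(T − 34.44) = 0
76.92(T − 335.3) + 3299.2(T − 34.44) = 0
(76.92 + 3299.2) T = 76.92·335.3 + 3299.2·34.44
T = 139418 / 3376.2 = 41.3 °C

T_f ≈ 41.3 °C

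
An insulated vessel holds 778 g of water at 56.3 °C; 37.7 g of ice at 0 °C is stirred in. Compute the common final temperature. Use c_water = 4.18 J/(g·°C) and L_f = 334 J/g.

Energy balance with sensible and latent terms:
latent heat to melt: 37.7·334 = 12592; meltwater 0→T: 37.7·4.18·T = 157.59 T; water: 3252(T − 56.3)
3409.6 T = 183090 − 12592 = 170498
T ≈ 50.00 °C — above 0 °C, consistent with complete melting.

T_f ≈ 50.0 °C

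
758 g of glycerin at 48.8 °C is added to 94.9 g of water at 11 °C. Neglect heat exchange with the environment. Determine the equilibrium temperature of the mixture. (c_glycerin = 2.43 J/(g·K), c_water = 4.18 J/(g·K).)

T_f ≈ 42.1 °C

|Q_glycerin| = |Q_water|:
758×2.43×(48.8 − T) = 94.9×4.18×(T − 11)
1841.9(48.8 − T) = 396.68(T − 11)
2238.6 T = 94250  ⇒  T ≈ 42.10 °C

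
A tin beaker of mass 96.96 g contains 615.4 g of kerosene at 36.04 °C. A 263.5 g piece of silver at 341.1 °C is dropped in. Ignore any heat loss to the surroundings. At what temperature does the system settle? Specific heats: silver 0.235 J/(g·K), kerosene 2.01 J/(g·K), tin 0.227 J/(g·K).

T_f ≈ 50.3 °C

T_f = Σ m_i c_i T_i / Σ m_i c_i:
T_f = (61.92·341.1 + 1237·36.04 + 22.01·36.04) / (61.92 + 1237 + 22.01)
    = 66495 / 1320.9 ≈ 50.34 °C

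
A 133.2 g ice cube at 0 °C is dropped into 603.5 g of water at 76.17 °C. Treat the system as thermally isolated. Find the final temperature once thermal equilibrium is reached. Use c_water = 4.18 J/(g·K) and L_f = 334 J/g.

Sum of m c ΔT and latent-heat terms is zero:
latent heat to melt: 133.2×334 = 44489
  meltwater 0→T: 133.2×4.18×T = 556.78 T
  water: 2522.6(T − 76.17)
3079.4 T = 192149 − 44489 = 147660
T ≈ 47.95 °C. Since T > 0 °C, the all-ice-melts assumption holds.

T_f ≈ 48.0 °C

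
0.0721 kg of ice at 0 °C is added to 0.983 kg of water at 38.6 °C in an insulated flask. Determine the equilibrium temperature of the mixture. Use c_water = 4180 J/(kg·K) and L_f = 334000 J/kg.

Taking heat into each body as positive, Σ m c ΔT = 0:
melt ice: 0.0721·334000 = 24081; meltwater 0→T: 0.0721·4180·T = 301.38 T; water cools: 0.983·4180·(T − 38.6) = 4108.9(T − 38.6)
4410.3 T = 158605 − 24081 = 134524
T ≈ 30.50 °C. Since T > 0 °C, the all-ice-melts assumption holds.

T_f ≈ 30.5 °C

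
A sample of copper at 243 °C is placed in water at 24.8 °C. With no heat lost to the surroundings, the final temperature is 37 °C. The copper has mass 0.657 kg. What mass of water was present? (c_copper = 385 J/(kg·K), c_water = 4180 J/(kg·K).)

Net heat exchanged in the isolated system is zero:
0.657×385×(37 − 243) + m×4180×(37 − 24.8) = 0
50996 m = 52107
m = 52107/50996 ≈ 1.022 kg

m ≈ 1.02 kg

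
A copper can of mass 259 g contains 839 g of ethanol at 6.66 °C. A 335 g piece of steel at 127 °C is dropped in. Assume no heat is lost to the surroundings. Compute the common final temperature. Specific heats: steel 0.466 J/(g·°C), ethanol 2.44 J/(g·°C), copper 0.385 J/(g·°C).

T_f ≈ 14.8 °C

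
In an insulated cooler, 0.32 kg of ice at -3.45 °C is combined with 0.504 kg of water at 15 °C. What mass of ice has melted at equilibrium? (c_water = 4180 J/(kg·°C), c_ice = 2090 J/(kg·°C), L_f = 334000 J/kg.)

Water can give up m c ΔT = 0.504×4180×15 = 31601 J before reaching 0 °C.
Warming the ice to 0 °C takes 0.32×2090×3.45 = 2307.4 J, leaving 29293 J for melting.
Fully melting the ice requires m_ice L_f = 0.32×334000 = 106880 J.
29293 J < 106880 J, so only part of the ice melts and the system sits at 0 °C.
m_melted×334000 = 29293  ⇒  m_melted ≈ 0.0877 kg.

m_melted ≈ 0.0877 kg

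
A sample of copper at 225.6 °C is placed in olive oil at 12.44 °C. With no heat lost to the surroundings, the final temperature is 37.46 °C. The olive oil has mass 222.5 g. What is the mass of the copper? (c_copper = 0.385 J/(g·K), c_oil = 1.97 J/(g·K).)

m ≈ 151 g

Energy conservation, ΣQ = 0:
m·0.385·(37.46 − 225.6) + 222.5·1.97·(37.46 − 12.44) = 0
-72.43 m = -10967
m = -10967/-72.43 ≈ 151.4 g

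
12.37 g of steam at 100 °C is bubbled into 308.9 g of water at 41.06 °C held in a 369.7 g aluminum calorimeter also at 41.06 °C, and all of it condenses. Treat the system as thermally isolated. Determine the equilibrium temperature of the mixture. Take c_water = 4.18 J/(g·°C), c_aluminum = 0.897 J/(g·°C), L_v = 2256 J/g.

T_f ≈ 59.5 °C

Conservation of energy gives ΣQ = 0:
steam→water at 100 °C releases m L_v = 12.37·2256 = 27907
  condensed water 100 °C→T: 51.71(T − 100)
  original water: 1291.2(T − 41.06)
  cup: 331.62(T − 41.06)
1674.5 T = 27907 + 5170.7 + 66633 = 99710
T ≈ 59.55 °C (< 100 °C, so full condensation is consistent).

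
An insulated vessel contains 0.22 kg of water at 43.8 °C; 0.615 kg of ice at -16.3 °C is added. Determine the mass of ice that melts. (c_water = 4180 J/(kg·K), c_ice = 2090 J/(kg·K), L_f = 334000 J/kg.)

m_melted ≈ 0.0579 kg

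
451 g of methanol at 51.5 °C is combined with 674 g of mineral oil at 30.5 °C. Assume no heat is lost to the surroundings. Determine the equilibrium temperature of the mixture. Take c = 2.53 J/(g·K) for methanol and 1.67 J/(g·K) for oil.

T_f is the heat-capacity-weighted average of the initial temperatures:
T_f = (1141*51.5 + 1125.6*30.5) / (1141 + 1125.6)
    = 93093 / 2266.6 ≈ 41.07 °C

T_f ≈ 41.1 °C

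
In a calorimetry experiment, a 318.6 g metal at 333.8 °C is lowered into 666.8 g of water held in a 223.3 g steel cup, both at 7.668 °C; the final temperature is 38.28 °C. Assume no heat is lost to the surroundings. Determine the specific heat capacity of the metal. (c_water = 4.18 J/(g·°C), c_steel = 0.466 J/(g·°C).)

c ≈ 0.94 J/(g·°C)

Taking heat into each body as positive, Σ m c ΔT = 0:
318.6·c·(38.28 − 333.8) + 666.8·4.18·(38.28 − 7.668) + 223.3·0.466·(38.28 − 7.668) = 0
-94153 c = -88508
c = -88508/-94153 ≈ 0.94 J/(g·°C)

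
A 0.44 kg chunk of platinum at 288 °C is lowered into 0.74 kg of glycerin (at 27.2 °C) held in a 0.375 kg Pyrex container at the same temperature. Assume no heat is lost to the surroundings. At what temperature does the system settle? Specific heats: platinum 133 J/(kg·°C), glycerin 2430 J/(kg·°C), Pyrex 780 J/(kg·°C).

T_f ≈ 34.3 °C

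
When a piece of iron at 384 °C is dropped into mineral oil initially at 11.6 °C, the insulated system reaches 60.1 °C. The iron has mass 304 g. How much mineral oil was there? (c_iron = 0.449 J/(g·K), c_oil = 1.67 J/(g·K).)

Taking heat into each body as positive, Σ m c ΔT = 0:
304·0.449·(60.1 − 384) + m·1.67·(60.1 − 11.6) = 0
80.99 m = 44211
m = 44211/80.99 ≈ 545.8 g

m ≈ 546 g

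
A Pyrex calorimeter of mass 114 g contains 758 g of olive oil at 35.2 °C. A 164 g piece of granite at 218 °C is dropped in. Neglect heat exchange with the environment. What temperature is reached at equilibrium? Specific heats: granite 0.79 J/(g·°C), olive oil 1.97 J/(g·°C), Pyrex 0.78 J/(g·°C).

T_f ≈ 49.0 °C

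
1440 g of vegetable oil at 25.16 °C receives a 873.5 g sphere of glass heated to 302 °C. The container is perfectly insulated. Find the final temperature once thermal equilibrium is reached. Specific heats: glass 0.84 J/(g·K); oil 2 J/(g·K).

T_f = Σ m_i c_i T_i / Σ m_i c_i:
T_f = (733.74·302 + 2880·25.16) / (733.74 + 2880)
    = 294050 / 3613.7 ≈ 81.37 °C

T_f ≈ 81.4 °C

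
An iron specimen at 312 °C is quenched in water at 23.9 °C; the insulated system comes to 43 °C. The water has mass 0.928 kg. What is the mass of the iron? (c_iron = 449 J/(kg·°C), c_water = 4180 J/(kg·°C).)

Setting the total heat transfer to zero:
m×449×(43 − 312) + 0.928×4180×(43 − 23.9) = 0
-120781 m = -74090
m = -74090/-120781 ≈ 0.6134 kg

m ≈ 0.613 kg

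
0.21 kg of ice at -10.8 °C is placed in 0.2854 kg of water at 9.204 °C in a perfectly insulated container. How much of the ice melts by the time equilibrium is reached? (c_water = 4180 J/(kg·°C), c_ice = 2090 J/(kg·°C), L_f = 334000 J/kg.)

Heat available from the water dropping to 0 °C: 0.2854·4180·9.204 = 10980 J.
Warming the ice to 0 °C takes 0.21·2090·10.8 = 4740.1 J, leaving 6240 J for melting.
Fully melting the ice requires m_ice L_f = 0.21·334000 = 70140 J.
Since 6240 < 70140 J, not all the ice melts; equilibrium is at 0 °C.
m_melt = 6240 / L_f = 0.01868 kg.

m_melted ≈ 0.0187 kg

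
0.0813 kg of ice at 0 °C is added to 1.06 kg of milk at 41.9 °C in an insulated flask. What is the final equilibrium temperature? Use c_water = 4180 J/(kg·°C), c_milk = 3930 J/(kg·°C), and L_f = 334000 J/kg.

T_f ≈ 32.7 °C

Net heat exchanged in the isolated system is zero:
melt ice: 0.0813·334000 = 27154
  warm the meltwater: 339.83 T
  milk cools: 1.06·3930·(T − 41.9) = 4165.8(T − 41.9)
4505.6 T = 174547 − 27154 = 147393
T ≈ 32.71 °C — above 0 °C, consistent with complete melting.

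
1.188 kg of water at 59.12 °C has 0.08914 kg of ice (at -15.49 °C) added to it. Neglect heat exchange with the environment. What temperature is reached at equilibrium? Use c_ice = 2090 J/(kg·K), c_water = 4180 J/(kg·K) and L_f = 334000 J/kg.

T_f ≈ 48.9 °C

Energy balance with sensible and latent terms:
ice -15.49→0 °C: 0.08914×2090×15.49 = 2885.8; melt ice: 0.08914×334000 = 29773; warm the meltwater: 372.61 T; water cools: 1.188×4180×(T − 59.12) = 4965.8(T − 59.12)
5338.4 T = 293580 − 32659 = 260922
T ≈ 48.88 °C — above 0 °C, consistent with complete melting.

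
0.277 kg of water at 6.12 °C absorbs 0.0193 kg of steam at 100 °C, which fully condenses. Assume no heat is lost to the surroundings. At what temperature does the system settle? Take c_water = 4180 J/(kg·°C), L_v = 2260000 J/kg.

T_f ≈ 47.5 °C

Sum of m c ΔT and latent-heat terms is zero:
latent heat released on condensation: 0.0193×2260000 = 43618
  condensate cools 100→T: 0.0193×4180×(T − 100) = 80.67(T − 100)
  water warms: 0.277×4180×(T − 6.12) = 1157.9(T − 6.12)
1238.5 T = 43618 + 8067.4 + 7086.1 = 58772
T ≈ 47.45 °C (< 100 °C, so full condensation is consistent).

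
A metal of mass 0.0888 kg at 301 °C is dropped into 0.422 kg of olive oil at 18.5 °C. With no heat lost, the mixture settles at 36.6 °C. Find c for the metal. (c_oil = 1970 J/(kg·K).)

c ≈ 641 J/(kg·K)

Let T be the final temperature. ΣQ_i = 0:
0.0888·c·(36.6 − 301) + 0.422·1970·(36.6 − 18.5) = 0
-23.48 c = -15047
c = -15047/-23.48 ≈ 640.9 J/(kg·K)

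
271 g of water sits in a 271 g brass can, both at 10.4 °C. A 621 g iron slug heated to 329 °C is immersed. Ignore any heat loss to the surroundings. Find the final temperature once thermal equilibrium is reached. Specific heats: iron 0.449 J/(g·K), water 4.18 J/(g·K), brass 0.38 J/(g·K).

Conservation of energy gives ΣQ = 0:
621*0.449*(T − 329) + 271*4.18*(T − 10.4) + 271*0.38*(T − 10.4) = 0
278.83(T − 329) + 1132.8(T − 10.4) + 102.98(T − 10.4) = 0
1514.6 T = 104587
T = 104587/1514.6 ≈ 69.05 °C

T_f ≈ 69.1 °C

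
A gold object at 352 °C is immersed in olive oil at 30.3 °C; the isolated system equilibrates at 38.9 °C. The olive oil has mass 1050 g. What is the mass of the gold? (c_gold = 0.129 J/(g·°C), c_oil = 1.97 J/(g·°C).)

Energy conservation, ΣQ = 0:
m×0.129×(38.9 − 352) + 1050×1.97×(38.9 − 30.3) = 0
-40.39 m = -17789
m = -17789/-40.39 ≈ 440.4 g

m ≈ 440 g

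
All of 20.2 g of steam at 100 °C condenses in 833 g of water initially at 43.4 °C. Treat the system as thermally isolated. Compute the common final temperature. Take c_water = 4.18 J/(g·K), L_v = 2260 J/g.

Heat gained plus heat lost sum to zero:
condense steam: −20.2·2260 = −45652; condensate cools 100→T: 20.2·4.18·(T − 100) = 84.44(T − 100); water warms: 833·4.18·(T − 43.4) = 3481.9(T − 43.4)
3566.4 T = 45652 + 8443.6 + 151116 = 205212
T ≈ 57.54 °C (< 100 °C, so full condensation is consistent).

T_f ≈ 57.5 °C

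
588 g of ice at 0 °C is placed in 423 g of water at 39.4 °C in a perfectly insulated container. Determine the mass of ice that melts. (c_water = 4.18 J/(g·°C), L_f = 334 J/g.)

m_melted ≈ 209 g

Cooling the water to 0 °C releases 423·4.18·39.4 = 69665 J.
Melting all 588 g of ice would need 588·334 = 196392 J.
69665 J < 196392 J, so only part of the ice melts and the system sits at 0 °C.
m_melt = 69665 / L_f = 208.6 g.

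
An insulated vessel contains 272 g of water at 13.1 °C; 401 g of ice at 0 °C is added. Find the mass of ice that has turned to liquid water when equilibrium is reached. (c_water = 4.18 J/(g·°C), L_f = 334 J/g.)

Cooling the water to 0 °C releases 272·4.18·13.1 = 14894 J.
To melt every bit of ice: 401·334 = 133934 J.
14894 J < 133934 J, so only part of the ice melts and the system sits at 0 °C.
m_melted·334 = 14894  ⇒  m_melted ≈ 44.59 g.

m_melted ≈ 44.6 g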